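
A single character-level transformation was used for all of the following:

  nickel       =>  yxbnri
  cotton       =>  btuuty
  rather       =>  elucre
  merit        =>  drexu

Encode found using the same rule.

mtpyw

n(13)→y(24) and i(8)→x(23) fit y≡21x+11 (mod 26); the inverse of 21 mod 26 is 5. Treating letters as 0–25, the rule is x ↦ 21x + 11 (mod 26).
For found: f(5)→21·5+11≡12=m; o(14)→21·14+11≡19=t; u(20)→21·20+11≡15=p; n(13)→21·13+11≡24=y; d(3)→21·3+11≡22=w (all mod 26).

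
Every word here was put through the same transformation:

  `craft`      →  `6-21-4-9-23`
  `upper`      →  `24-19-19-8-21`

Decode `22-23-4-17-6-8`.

c is letter #3 and maps to 6: an offset of 3. Letters become their 1-based position plus 3 (so a→4, b→5, …).
Decoding 22-23-4-17-6-8: 22→(22−3)÷1=19=s, 23→(23−3)÷1=20=t, 4→(4−3)÷1=1=a, 17→(17−3)÷1=14=n, 6→(6−3)÷1=3=c, 8→(8−3)÷1=5=e.

stance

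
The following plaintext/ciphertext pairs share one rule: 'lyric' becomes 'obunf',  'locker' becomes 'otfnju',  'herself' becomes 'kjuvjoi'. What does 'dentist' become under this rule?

The rule splits by letter class: vowels +5, consonants +3.
On dentist: d(cons)+3=g, e(vowel)+5=j, n(cons)+3=q, t(cons)+3=w, i(vowel)+5=n, s(cons)+3=v, t(cons)+3=w.

gjqwnvw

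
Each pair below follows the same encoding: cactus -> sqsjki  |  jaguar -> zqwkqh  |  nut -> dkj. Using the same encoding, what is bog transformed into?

rew

Compare letters: c→s is +16, a→q is +16, c→s is +16 — a constant shift. It's a constant shift of +16 (ROT16).
On bog: b+16=r, o+16=e, g+16=w.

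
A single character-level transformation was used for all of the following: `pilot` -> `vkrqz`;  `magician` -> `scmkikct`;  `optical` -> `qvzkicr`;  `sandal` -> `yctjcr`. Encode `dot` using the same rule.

jqz

The shift depends on letter class: consonant p→v is +6, but vowel i→k is +2. Vowels shift forward by 2 and consonants shift forward by 6.
Applying it to dot: d(cons)+6=j, o(vowel)+2=q, t(cons)+6=z.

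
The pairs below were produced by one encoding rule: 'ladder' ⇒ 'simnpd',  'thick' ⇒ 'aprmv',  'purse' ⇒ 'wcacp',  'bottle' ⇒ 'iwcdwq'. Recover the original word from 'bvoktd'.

The shift increases by 1 at each position, starting from +7: 7, 8, 9, ….
Decoding bvoktd: b−7=u, v−8=n, o−9=f, k−10=a, t−11=i, d−12=r.

unfair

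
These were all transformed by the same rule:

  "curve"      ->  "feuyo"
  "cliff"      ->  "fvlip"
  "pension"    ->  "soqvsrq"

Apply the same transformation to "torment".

wyupoqw

Shifts by position in curve: pos 0: c→f (+3), pos 1: u→e (+10), pos 2: r→u (+3), pos 3: v→y (+3), pos 4: e→o (+10) — repeating every 3. A repeating key of period 3 is used — shifts +3, +10, +3 over and over.
On torment: t+3=w, o+10=y, r+3=u, m+3=p, e+10=o, n+3=q, t+3=w.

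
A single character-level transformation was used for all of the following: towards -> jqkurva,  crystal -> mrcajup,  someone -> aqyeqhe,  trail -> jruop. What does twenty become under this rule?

t(19)→j(9) and o(14)→q(16) fit y≡9x+20 (mod 26); the inverse of 9 mod 26 is 3. Treating letters as 0–25, the rule is x ↦ 9x + 20 (mod 26).
On twenty: t(19)→9·19+20≡9=j; w(22)→9·22+20≡10=k; e(4)→9·4+20≡4=e; n(13)→9·13+20≡7=h; t(19)→9·19+20≡9=j; y(24)→9·24+20≡2=c (all mod 26).

jkehjc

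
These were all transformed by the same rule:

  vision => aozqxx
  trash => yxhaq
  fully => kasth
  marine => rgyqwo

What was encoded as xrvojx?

slogan

The shift increases by 1 at each position, starting from +5: 5, 6, 7, ….
Decoding xrvojx: x−5=s, r−6=l, v−7=o, o−8=g, j−9=a, x−10=n.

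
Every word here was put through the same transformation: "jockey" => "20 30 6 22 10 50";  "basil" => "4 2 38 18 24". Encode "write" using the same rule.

j(#10)→20 and o(#15)→30: differences scale by 2, so n = 2·pos + 0. Each letter becomes 2×(its alphabet position, a=1..z=26).
For write: w=23→46, r=18→36, i=9→18, t=20→40, e=5→10.

46 36 18 40 10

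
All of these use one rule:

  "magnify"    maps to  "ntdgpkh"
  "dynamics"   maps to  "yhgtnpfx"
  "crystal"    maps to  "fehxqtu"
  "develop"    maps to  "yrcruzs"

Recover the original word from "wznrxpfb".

m(12)→n(13) and a(0)→t(19) fit y≡19x+19 (mod 26); the inverse of 19 mod 26 is 11. This is an affine cipher: with a=0,…,z=25, each position x becomes (19x+19) mod 26.
Undoing it on wznrxpfb: w(22)→11·(22−19)≡7=h; z(25)→11·(25−19)≡14=o; n(13)→11·(13−19)≡12=m; r(17)→11·(17−19)≡4=e; x(23)→11·(23−19)≡18=s; p(15)→11·(15−19)≡8=i; f(5)→11·(5−19)≡2=c; b(1)→11·(1−19)≡10=k (all mod 26).

homesick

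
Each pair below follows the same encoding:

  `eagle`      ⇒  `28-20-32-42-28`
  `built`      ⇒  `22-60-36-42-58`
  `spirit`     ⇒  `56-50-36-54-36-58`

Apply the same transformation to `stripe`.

e(#5)→28 and a(#1)→20: differences scale by 2, so n = 2·pos + 18. With a=1..z=26, the number is 2·pos + 18.
On stripe: s=19→56, t=20→58, r=18→54, i=9→36, p=16→50, e=5→28.

56-58-54-36-50-28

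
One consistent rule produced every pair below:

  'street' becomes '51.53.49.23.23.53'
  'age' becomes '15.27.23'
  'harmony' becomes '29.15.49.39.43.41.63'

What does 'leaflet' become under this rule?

s(#19)→51 and t(#20)→53: differences scale by 2, so n = 2·pos + 13. The formula is n = 2×(alphabet index, a=1) + 13.
For leaflet: l=12→37, e=5→23, a=1→15, f=6→25, l=12→37, e=5→23, t=20→53.

37.23.15.25.37.23.53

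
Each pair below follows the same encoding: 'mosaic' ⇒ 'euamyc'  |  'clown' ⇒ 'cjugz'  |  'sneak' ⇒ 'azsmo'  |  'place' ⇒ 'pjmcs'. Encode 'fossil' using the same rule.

m(12)→e(4) and o(14)→u(20) fit y≡21x+12 (mod 26); the inverse of 21 mod 26 is 5. This is an affine cipher: with a=0,…,z=25, each position x becomes (21x+12) mod 26.
Applying it to fossil: f(5)→21·5+12≡13=n; o(14)→21·14+12≡20=u; s(18)→21·18+12≡0=a; s(18)→21·18+12≡0=a; i(8)→21·8+12≡24=y; l(11)→21·11+12≡9=j (all mod 26).

nuaayj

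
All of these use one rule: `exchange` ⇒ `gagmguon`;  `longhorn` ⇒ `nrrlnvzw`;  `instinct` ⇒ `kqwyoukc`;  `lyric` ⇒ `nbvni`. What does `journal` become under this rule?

Letter i (0-indexed) is shifted by i+2, so successive shifts are 2, 3, 4, ….
Applying it to journal: j+2=l, o+3=r, u+4=y, r+5=w, n+6=t, a+7=h, l+8=t.

lrywtht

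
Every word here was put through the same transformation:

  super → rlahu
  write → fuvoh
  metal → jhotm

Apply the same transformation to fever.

ehihu

s(18)→r(17) and u(20)→l(11) fit y≡23x+19 (mod 26); the inverse of 23 mod 26 is 17. Each letter's alphabet position (a=0..z=25) is mapped through 23·x+19 mod 26 — an affine cipher.
On fever: f(5)→23·5+19≡4=e; e(4)→23·4+19≡7=h; v(21)→23·21+19≡8=i; e(4)→23·4+19≡7=h; r(17)→23·17+19≡20=u (all mod 26).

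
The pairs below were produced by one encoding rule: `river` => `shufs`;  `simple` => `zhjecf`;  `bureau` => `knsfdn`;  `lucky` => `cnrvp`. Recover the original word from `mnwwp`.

fuzzy

r(17)→s(18) and i(8)→h(7) fit y≡7x+3 (mod 26); the inverse of 7 mod 26 is 15. This is an affine cipher: with a=0,…,z=25, each position x becomes (7x+3) mod 26.
Undoing it on mnwwp: m(12)→15·(12−3)≡5=f; n(13)→15·(13−3)≡20=u; w(22)→15·(22−3)≡25=z; w(22)→15·(22−3)≡25=z; p(15)→15·(15−3)≡24=y (all mod 26).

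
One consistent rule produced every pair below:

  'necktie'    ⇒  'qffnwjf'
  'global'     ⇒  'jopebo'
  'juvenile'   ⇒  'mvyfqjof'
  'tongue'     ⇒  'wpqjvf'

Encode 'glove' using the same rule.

jopyf

The shift depends on letter class: consonant n→q is +3, but vowel e→f is +1. Two shifts are in play — +1 for a/e/i/o/u, +3 for every other letter.
For glove: g(cons)+3=j, l(cons)+3=o, o(vowel)+1=p, v(cons)+3=y, e(vowel)+1=f.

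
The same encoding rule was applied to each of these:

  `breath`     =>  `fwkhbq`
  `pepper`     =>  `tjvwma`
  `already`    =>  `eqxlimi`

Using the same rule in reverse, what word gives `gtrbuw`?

column

In breath: b→f is +4, r→w is +5, e→k is +6, a→h is +7 — the shift increases by 1 each position. The shift increases by 1 at each position, starting from +4: 4, 5, 6, ….
Undoing it on gtrbuw: g−4=c, t−5=o, r−6=l, b−7=u, u−8=m, w−9=n.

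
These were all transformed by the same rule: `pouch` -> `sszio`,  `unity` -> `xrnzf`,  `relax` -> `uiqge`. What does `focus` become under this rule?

ishaz

In pouch: p→s is +3, o→s is +4, u→z is +5, c→i is +6 — the shift increases by 1 each position. Each letter shifts forward by (position + 3), i.e. 3, 4, 5, … — the shift grows by one for each successive letter.
Applying it to focus: f+3=i, o+4=s, c+5=h, u+6=a, s+7=z.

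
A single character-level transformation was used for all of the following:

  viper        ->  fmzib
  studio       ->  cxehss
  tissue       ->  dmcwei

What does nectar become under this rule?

Shifts by position in viper: pos 0: v→f (+10), pos 1: i→m (+4), pos 2: p→z (+10), pos 3: e→i (+4) — repeating every 2. A repeating key of period 2 is used — shifts +10, +4 over and over.
For nectar: n+10=x, e+4=i, c+10=m, t+4=x, a+10=k, r+4=v.

ximxkv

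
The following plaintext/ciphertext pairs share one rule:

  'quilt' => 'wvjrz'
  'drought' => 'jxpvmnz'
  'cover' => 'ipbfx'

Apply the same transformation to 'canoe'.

The shift depends on letter class: consonant q→w is +6, but vowel u→v is +1. The rule splits by letter class: vowels +1, consonants +6.
For canoe: c(cons)+6=i, a(vowel)+1=b, n(cons)+6=t, o(vowel)+1=p, e(vowel)+1=f.

ibtpf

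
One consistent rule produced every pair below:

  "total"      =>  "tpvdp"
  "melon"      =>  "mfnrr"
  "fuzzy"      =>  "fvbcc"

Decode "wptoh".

In total: t→t is +0, o→p is +1, t→v is +2, a→d is +3 — the shift increases by 1 each position. Letter i (0-indexed) is shifted by i+0, so successive shifts are 0, 1, 2, ….
Undoing it on wptoh: w−0=w, p−1=o, t−2=r, o−3=l, h−4=d.

world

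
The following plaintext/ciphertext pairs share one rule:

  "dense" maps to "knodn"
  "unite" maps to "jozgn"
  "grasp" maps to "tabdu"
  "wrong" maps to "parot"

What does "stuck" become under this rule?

d(3)→k(10) and e(4)→n(13) fit y≡3x+1 (mod 26); the inverse of 3 mod 26 is 9. Treating letters as 0–25, the rule is x ↦ 3x + 1 (mod 26).
On stuck: s(18)→3·18+1≡3=d; t(19)→3·19+1≡6=g; u(20)→3·20+1≡9=j; c(2)→3·2+1≡7=h; k(10)→3·10+1≡5=f (all mod 26).

dgjhf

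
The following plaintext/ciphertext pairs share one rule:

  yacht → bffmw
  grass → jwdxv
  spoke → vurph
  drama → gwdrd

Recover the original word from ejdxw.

A repeating key of period 2 is used — shifts +3, +5 over and over.
Reversing it on ejdxw: e−3=b, j−5=e, d−3=a, x−5=s, w−3=t.

beast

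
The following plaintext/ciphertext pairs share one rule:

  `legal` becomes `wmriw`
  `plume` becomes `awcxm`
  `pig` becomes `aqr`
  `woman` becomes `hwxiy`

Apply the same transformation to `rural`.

ccciw

Vowels shift forward by 8 and consonants shift forward by 11.
For rural: r(cons)+11=c, u(vowel)+8=c, r(cons)+11=c, a(vowel)+8=i, l(cons)+11=w.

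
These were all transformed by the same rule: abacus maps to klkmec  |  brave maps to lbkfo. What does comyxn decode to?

Compare letters: a→k is +10, b→l is +10, a→k is +10 — a constant shift. Every letter moves 10 places later in the alphabet, wrapping around z→a.
Reversing it on comyxn: c−10=s, o−10=e, m−10=c, y−10=o, x−10=n, n−10=d.

second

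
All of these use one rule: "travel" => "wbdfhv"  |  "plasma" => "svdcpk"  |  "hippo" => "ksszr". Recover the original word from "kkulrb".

A repeating key of period 2 is used — shifts +3, +10 over and over.
Undoing it on kkulrb: k−3=h, k−10=a, u−3=r, l−10=b, r−3=o, b−10=r.

harbor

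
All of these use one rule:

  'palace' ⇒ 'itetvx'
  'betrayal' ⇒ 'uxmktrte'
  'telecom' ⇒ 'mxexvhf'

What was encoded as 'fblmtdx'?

Compare letters: p→i is +19, a→t is +19, l→e is +19 — a constant shift. Each letter is shifted forward by 19 in the alphabet (a Caesar shift of +19).
Decoding fblmtdx: f−19=m, b−19=i, l−19=s, m−19=t, t−19=a, d−19=k, x−19=e.

mistake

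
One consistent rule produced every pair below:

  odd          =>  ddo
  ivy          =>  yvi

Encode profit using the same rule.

The output letters match the input read backwards: odd reversed is ddo. The word is simply reversed.
For profit: reverse → tiforp.

tiforp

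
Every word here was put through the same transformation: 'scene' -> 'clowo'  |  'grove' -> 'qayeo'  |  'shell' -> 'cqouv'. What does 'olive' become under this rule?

A repeating key of period 2 is used — shifts +10, +9 over and over.
Applying it to olive: o+10=y, l+9=u, i+10=s, v+9=e, e+10=o.

yuseo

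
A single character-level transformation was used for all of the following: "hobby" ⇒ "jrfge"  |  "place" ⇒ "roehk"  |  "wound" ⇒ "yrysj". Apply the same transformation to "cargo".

In hobby: h→j is +2, o→r is +3, b→f is +4, b→g is +5 — the shift increases by 1 each position. Each letter shifts forward by (position + 2), i.e. 2, 3, 4, … — the shift grows by one for each successive letter.
For cargo: c+2=e, a+3=d, r+4=v, g+5=l, o+6=u.

edvlu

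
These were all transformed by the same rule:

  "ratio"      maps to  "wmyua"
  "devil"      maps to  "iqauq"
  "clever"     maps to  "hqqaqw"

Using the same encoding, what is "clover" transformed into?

hqaaqw

The shift depends on letter class: consonant r→w is +5, but vowel a→m is +12. Vowels shift forward by 12 and consonants shift forward by 5.
On clover: c(cons)+5=h, l(cons)+5=q, o(vowel)+12=a, v(cons)+5=a, e(vowel)+12=q, r(cons)+5=w.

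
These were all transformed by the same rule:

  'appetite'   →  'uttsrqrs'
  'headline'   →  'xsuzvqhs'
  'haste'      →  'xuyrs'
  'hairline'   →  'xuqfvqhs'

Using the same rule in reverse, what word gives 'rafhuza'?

tornado

a(0)→u(20) and p(15)→t(19) fit y≡19x+20 (mod 26); the inverse of 19 mod 26 is 11. Each letter's alphabet position (a=0..z=25) is mapped through 19·x+20 mod 26 — an affine cipher.
Undoing it on rafhuza: r(17)→11·(17−20)≡19=t; a(0)→11·(0−20)≡14=o; f(5)→11·(5−20)≡17=r; h(7)→11·(7−20)≡13=n; u(20)→11·(20−20)≡0=a; z(25)→11·(25−20)≡3=d; a(0)→11·(0−20)≡14=o (all mod 26).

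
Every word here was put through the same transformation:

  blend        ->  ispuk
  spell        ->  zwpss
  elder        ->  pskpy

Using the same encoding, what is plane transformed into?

wslup

Two shifts are in play — +11 for a/e/i/o/u, +7 for every other letter.
For plane: p(cons)+7=w, l(cons)+7=s, a(vowel)+11=l, n(cons)+7=u, e(vowel)+11=p.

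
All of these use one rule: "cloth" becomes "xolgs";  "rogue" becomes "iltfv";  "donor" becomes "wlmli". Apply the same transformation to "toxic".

Each pair mirrors across the alphabet (c↔x, l↔o, o↔l): positions sum to 25. Letters are reflected about the middle of the alphabet (position → 25−position): Atbash.
For toxic: t↔g, o↔l, x↔c, i↔r, c↔x.

glcrx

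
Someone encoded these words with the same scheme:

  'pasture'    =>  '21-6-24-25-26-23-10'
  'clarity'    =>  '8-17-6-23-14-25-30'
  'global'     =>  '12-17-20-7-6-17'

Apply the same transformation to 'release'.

23-10-17-10-6-24-10

p is letter #16 and maps to 21: an offset of 5. The number is (letter's place in the alphabet, a=1) + 5.
For release: r=18→23, e=5→10, l=12→17, e=5→10, a=1→6, s=19→24, e=5→10.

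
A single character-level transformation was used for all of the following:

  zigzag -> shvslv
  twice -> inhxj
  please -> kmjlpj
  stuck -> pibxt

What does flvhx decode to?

This is an affine cipher: with a=0,…,z=25, each position x becomes (19x+11) mod 26.
Decoding flvhx: f(5)→11·(5−11)≡12=m; l(11)→11·(11−11)≡0=a; v(21)→11·(21−11)≡6=g; h(7)→11·(7−11)≡8=i; x(23)→11·(23−11)≡2=c (all mod 26).

magic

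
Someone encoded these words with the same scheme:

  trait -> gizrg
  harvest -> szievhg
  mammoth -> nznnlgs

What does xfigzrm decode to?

curtain

Letters are reflected about the middle of the alphabet (position → 25−position): Atbash.
Decoding xfigzrm: x↔c, f↔u, i↔r, g↔t, z↔a, r↔i, m↔n.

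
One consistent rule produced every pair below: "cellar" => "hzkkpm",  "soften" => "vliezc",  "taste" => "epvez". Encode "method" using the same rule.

tzealq

c(2)→h(7) and e(4)→z(25) fit y≡9x+15 (mod 26); the inverse of 9 mod 26 is 3. Treating letters as 0–25, the rule is x ↦ 9x + 15 (mod 26).
On method: m(12)→9·12+15≡19=t; e(4)→9·4+15≡25=z; t(19)→9·19+15≡4=e; h(7)→9·7+15≡0=a; o(14)→9·14+15≡11=l; d(3)→9·3+15≡16=q (all mod 26).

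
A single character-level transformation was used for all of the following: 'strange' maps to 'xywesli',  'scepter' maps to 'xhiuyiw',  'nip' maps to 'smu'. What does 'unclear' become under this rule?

The shift depends on letter class: consonant s→x is +5, but vowel a→e is +4. The rule splits by letter class: vowels +4, consonants +5.
Applying it to unclear: u(vowel)+4=y, n(cons)+5=s, c(cons)+5=h, l(cons)+5=q, e(vowel)+4=i, a(vowel)+4=e, r(cons)+5=w.

yshqiew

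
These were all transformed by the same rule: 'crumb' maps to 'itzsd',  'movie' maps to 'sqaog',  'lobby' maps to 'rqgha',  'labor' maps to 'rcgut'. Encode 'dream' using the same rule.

jtjgo

Shifts by position in crumb: pos 0: c→i (+6), pos 1: r→t (+2), pos 2: u→z (+5), pos 3: m→s (+6), pos 4: b→d (+2) — repeating every 3. A repeating key of period 3 is used — shifts +6, +2, +5 over and over.
For dream: d+6=j, r+2=t, e+5=j, a+6=g, m+2=o.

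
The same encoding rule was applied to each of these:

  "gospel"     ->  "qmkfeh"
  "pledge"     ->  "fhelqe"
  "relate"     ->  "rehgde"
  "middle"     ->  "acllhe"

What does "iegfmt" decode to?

Each letter's alphabet position (a=0..z=25) is mapped through 19·x+6 mod 26 — an affine cipher.
Reversing it on iegfmt: i(8)→11·(8−6)≡22=w; e(4)→11·(4−6)≡4=e; g(6)→11·(6−6)≡0=a; f(5)→11·(5−6)≡15=p; m(12)→11·(12−6)≡14=o; t(19)→11·(19−6)≡13=n (all mod 26).

weapon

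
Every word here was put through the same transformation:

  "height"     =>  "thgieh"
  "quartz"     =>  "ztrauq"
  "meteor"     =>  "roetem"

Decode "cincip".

picnic

It's just the letters in reverse order.
Reversing it on cincip: then reverse → picnic.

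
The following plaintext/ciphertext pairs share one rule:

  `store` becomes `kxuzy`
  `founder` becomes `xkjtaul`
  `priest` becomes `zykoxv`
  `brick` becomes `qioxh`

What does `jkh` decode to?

The output letters match the input read backwards, each shifted +6: store reversed is erots. The word is reversed, then every letter is shifted forward by 6.
Decoding jkh: shift back: j−6=d, k−6=e, h−6=b → deb; then reverse → bed.

bed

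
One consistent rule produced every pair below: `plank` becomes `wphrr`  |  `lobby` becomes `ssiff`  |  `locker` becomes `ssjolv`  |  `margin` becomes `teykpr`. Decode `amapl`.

A repeating key of period 2 is used — shifts +7, +4 over and over.
Decoding amapl: a−7=t, m−4=i, a−7=t, p−4=l, l−7=e.

title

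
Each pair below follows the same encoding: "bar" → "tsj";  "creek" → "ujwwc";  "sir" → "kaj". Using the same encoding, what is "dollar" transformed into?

Each letter is shifted forward by 18 in the alphabet (a Caesar shift of +18).
On dollar: d+18=v, o+18=g, l+18=d, l+18=d, a+18=s, r+18=j.

vgddsj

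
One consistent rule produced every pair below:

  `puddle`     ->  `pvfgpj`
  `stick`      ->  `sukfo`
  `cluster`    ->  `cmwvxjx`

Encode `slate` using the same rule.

smcwi

In puddle: p→p is +0, u→v is +1, d→f is +2, d→g is +3 — the shift increases by 1 each position. Letter i (0-indexed) is shifted by i+0, so successive shifts are 0, 1, 2, ….
On slate: s+0=s, l+1=m, a+2=c, t+3=w, e+4=i.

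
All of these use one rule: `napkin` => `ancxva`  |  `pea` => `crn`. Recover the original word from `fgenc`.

Compare letters: n→a is +13, a→n is +13, p→c is +13 — a constant shift. Each letter is shifted forward by 13 in the alphabet (a Caesar shift of +13).
Reversing it on fgenc: f−13=s, g−13=t, e−13=r, n−13=a, c−13=p.

strap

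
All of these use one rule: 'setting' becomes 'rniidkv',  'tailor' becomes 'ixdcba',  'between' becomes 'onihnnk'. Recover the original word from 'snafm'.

perch

s(18)→r(17) and e(4)→n(13) fit y≡17x+23 (mod 26); the inverse of 17 mod 26 is 23. This is an affine cipher: with a=0,…,z=25, each position x becomes (17x+23) mod 26.
Decoding snafm: s(18)→23·(18−23)≡15=p; n(13)→23·(13−23)≡4=e; a(0)→23·(0−23)≡17=r; f(5)→23·(5−23)≡2=c; m(12)→23·(12−23)≡7=h (all mod 26).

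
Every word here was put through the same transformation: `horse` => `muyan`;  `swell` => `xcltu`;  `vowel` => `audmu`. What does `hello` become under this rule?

In horse: h→m is +5, o→u is +6, r→y is +7, s→a is +8 — the shift increases by 1 each position. The shift increases by 1 at each position, starting from +5: 5, 6, 7, ….
On hello: h+5=m, e+6=k, l+7=s, l+8=t, o+9=x.

mkstx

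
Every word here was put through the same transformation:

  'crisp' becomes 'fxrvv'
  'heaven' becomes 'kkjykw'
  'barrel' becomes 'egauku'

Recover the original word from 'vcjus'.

swarm

Shifts by position in crisp: pos 0: c→f (+3), pos 1: r→x (+6), pos 2: i→r (+9), pos 3: s→v (+3), pos 4: p→v (+6) — repeating every 3. It's a Vigenère-style cipher with numeric key [3,6,9]: position i shifts by key[i mod 3].
Reversing it on vcjus: v−3=s, c−6=w, j−9=a, u−3=r, s−6=m.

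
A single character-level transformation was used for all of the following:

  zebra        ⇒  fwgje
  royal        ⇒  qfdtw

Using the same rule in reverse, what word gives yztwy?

The output letters match the input read backwards, each shifted +5: zebra reversed is arbez. Read the word backwards and shift each letter +5.
Decoding yztwy: shift back: y−5=t, z−5=u, t−5=o, w−5=r, y−5=t → tuort; then reverse → trout.

trout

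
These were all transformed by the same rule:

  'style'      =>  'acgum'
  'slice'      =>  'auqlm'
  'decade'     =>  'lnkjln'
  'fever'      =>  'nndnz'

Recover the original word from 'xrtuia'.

pillar

Shifts by position in style: pos 0: s→a (+8), pos 1: t→c (+9), pos 2: y→g (+8), pos 3: l→u (+9) — repeating every 2. The shifts repeat in a cycle of length 2: positions 0,1,… shift by +8, +9, then the pattern repeats.
Decoding xrtuia: x−8=p, r−9=i, t−8=l, u−9=l, i−8=a, a−9=r.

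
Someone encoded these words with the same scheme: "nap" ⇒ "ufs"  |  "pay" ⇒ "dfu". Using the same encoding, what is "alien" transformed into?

sjnqf

The output letters match the input read backwards, each shifted +5: nap reversed is pan. Read the word backwards and shift each letter +5.
On alien: reverse → neila; then shift: n+5=s, e+5=j, i+5=n, l+5=q, a+5=f.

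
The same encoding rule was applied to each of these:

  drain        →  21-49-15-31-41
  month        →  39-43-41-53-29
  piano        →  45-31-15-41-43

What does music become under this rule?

39-55-51-31-19

d(#4)→21 and r(#18)→49: differences scale by 2, so n = 2·pos + 13. With a=1..z=26, the number is 2·pos + 13.
For music: m=13→39, u=21→55, s=19→51, i=9→31, c=3→19.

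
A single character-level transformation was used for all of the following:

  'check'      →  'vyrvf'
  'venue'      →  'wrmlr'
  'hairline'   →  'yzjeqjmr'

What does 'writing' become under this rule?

hejajmn

c(2)→v(21) and h(7)→y(24) fit y≡11x+25 (mod 26); the inverse of 11 mod 26 is 19. Each letter's alphabet position (a=0..z=25) is mapped through 11·x+25 mod 26 — an affine cipher.
On writing: w(22)→11·22+25≡7=h; r(17)→11·17+25≡4=e; i(8)→11·8+25≡9=j; t(19)→11·19+25≡0=a; i(8)→11·8+25≡9=j; n(13)→11·13+25≡12=m; g(6)→11·6+25≡13=n (all mod 26).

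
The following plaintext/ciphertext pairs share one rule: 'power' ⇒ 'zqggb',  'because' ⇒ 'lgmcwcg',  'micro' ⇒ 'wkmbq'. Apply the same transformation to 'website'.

gglckdg

The shift depends on letter class: consonant p→z is +10, but vowel o→q is +2. Vowels shift forward by 2 and consonants shift forward by 10.
Applying it to website: w(cons)+10=g, e(vowel)+2=g, b(cons)+10=l, s(cons)+10=c, i(vowel)+2=k, t(cons)+10=d, e(vowel)+2=g.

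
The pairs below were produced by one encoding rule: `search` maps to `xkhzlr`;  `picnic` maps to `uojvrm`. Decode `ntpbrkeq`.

Each letter shifts forward by (position + 5), i.e. 5, 6, 7, … — the shift grows by one for each successive letter.
Undoing it on ntpbrkeq: n−5=i, t−6=n, p−7=i, b−8=t, r−9=i, k−10=a, e−11=t, q−12=e.

initiate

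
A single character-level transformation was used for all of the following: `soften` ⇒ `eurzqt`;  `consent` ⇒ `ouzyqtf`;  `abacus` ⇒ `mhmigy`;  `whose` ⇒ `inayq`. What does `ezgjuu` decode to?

studio

The shifts repeat in a cycle of length 2: positions 0,1,… shift by +12, +6, then the pattern repeats.
Decoding ezgjuu: e−12=s, z−6=t, g−12=u, j−6=d, u−12=i, u−6=o.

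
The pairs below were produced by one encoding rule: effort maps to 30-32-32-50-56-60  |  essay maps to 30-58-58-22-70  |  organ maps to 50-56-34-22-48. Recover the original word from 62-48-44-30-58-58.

unless

e(#5)→30 and f(#6)→32: differences scale by 2, so n = 2·pos + 20. Each letter becomes 2×(its alphabet position, a=1..z=26) + 20.
Reversing it on 62-48-44-30-58-58: 62→(62−20)÷2=21=u, 48→(48−20)÷2=14=n, 44→(44−20)÷2=12=l, 30→(30−20)÷2=5=e, 58→(58−20)÷2=19=s, 58→(58−20)÷2=19=s.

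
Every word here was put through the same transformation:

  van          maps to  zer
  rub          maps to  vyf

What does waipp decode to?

Compare letters: v→z is +4, a→e is +4, n→r is +4 — a constant shift. Every letter moves 4 places later in the alphabet, wrapping around z→a.
Decoding waipp: w−4=s, a−4=w, i−4=e, p−4=l, p−4=l.

swell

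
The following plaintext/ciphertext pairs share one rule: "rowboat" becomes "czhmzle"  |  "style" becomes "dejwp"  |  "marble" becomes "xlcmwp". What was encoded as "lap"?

ape

Compare letters: r→c is +11, o→z is +11, w→h is +11 — a constant shift. This is a Caesar cipher with shift 11.
Decoding lap: l−11=a, a−11=p, p−11=e.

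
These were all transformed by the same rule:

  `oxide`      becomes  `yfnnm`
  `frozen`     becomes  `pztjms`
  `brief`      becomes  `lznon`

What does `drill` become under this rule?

A repeating key of period 3 is used — shifts +10, +8, +5 over and over.
On drill: d+10=n, r+8=z, i+5=n, l+10=v, l+8=t.

nznvt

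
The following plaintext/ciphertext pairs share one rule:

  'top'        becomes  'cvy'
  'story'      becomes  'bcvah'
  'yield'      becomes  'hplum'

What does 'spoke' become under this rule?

byvtl

The shift depends on letter class: consonant t→c is +9, but vowel o→v is +7. The rule splits by letter class: vowels +7, consonants +9.
Applying it to spoke: s(cons)+9=b, p(cons)+9=y, o(vowel)+7=v, k(cons)+9=t, e(vowel)+7=l.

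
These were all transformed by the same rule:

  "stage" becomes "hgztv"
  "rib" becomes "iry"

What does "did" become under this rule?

wrw

Each pair mirrors across the alphabet (s↔h, t↔g, a↔z): positions sum to 25. This is the alphabet-reversal cipher (Atbash): a becomes z, b becomes y, etc.
On did: d↔w, i↔r, d↔w.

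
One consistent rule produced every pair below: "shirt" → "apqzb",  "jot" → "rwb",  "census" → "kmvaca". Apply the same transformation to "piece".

Compare letters: s→a is +8, h→p is +8, i→q is +8 — a constant shift. This is a Caesar cipher with shift 8.
For piece: p+8=x, i+8=q, e+8=m, c+8=k, e+8=m.

xqmkm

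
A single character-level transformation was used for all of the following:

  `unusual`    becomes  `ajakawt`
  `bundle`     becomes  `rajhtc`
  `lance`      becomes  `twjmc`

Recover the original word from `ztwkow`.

Treating letters as 0–25, the rule is x ↦ 21x + 22 (mod 26).
Undoing it on ztwkow: z(25)→5·(25−22)≡15=p; t(19)→5·(19−22)≡11=l; w(22)→5·(22−22)≡0=a; k(10)→5·(10−22)≡18=s; o(14)→5·(14−22)≡12=m; w(22)→5·(22−22)≡0=a (all mod 26).

plasma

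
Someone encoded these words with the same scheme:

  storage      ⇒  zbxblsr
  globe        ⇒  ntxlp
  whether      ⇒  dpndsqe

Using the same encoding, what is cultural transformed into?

In storage: s→z is +7, t→b is +8, o→x is +9, r→b is +10 — the shift increases by 1 each position. Letter i (0-indexed) is shifted by i+7, so successive shifts are 7, 8, 9, ….
On cultural: c+7=j, u+8=c, l+9=u, t+10=d, u+11=f, r+12=d, a+13=n, l+14=z.

jcudfdnz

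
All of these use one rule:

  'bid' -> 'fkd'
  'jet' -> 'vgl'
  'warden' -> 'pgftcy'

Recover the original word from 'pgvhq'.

often

The output letters match the input read backwards, each shifted +2: bid reversed is dib. The word is reversed, then every letter is shifted forward by 2.
Decoding pgvhq: shift back: p−2=n, g−2=e, v−2=t, h−2=f, q−2=o → netfo; then reverse → often.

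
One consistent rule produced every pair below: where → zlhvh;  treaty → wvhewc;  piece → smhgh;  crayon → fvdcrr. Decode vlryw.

shout

Shifts by position in where: pos 0: w→z (+3), pos 1: h→l (+4), pos 2: e→h (+3), pos 3: r→v (+4) — repeating every 2. A repeating key of period 2 is used — shifts +3, +4 over and over.
Undoing it on vlryw: v−3=s, l−4=h, r−3=o, y−4=u, w−3=t.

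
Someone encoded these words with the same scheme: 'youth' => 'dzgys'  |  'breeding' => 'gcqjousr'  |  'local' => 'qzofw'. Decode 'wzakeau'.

Shifts by position in youth: pos 0: y→d (+5), pos 1: o→z (+11), pos 2: u→g (+12), pos 3: t→y (+5), pos 4: h→s (+11) — repeating every 3. A repeating key of period 3 is used — shifts +5, +11, +12 over and over.
Undoing it on wzakeau: w−5=r, z−11=o, a−12=o, k−5=f, e−11=t, a−12=o, u−5=p.

rooftop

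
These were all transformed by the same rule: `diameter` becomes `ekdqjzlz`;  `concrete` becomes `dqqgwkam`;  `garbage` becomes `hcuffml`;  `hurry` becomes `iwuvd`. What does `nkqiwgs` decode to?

mineral

The shift increases by 1 at each position, starting from +1: 1, 2, 3, ….
Undoing it on nkqiwgs: n−1=m, k−2=i, q−3=n, i−4=e, w−5=r, g−6=a, s−7=l.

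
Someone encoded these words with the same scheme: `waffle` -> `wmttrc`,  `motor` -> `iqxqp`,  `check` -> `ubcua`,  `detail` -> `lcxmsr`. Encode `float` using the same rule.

This is an affine cipher: with a=0,…,z=25, each position x becomes (17x+12) mod 26.
For float: f(5)→17·5+12≡19=t; l(11)→17·11+12≡17=r; o(14)→17·14+12≡16=q; a(0)→17·0+12≡12=m; t(19)→17·19+12≡23=x (all mod 26).

trqmx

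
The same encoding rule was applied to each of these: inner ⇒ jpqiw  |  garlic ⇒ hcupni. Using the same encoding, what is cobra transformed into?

In inner: i→j is +1, n→p is +2, n→q is +3, e→i is +4 — the shift increases by 1 each position. The shift increases by 1 at each position, starting from +1: 1, 2, 3, ….
On cobra: c+1=d, o+2=q, b+3=e, r+4=v, a+5=f.

dqevf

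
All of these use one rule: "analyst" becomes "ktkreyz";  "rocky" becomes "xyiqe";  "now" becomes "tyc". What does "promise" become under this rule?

vxyssyo

The shift depends on letter class: consonant n→t is +6, but vowel a→k is +10. Two shifts are in play — +10 for a/e/i/o/u, +6 for every other letter.
On promise: p(cons)+6=v, r(cons)+6=x, o(vowel)+10=y, m(cons)+6=s, i(vowel)+10=s, s(cons)+6=y, e(vowel)+10=o.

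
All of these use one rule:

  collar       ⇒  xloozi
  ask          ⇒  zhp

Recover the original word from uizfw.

fraud

Each pair mirrors across the alphabet (c↔x, o↔l, l↔o): positions sum to 25. Letters are reflected about the middle of the alphabet (position → 25−position): Atbash.
Reversing it on uizfw: u↔f, i↔r, z↔a, f↔u, w↔d.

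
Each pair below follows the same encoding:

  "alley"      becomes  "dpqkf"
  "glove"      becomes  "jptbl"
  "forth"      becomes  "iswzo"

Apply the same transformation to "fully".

iyqrf

In alley: a→d is +3, l→p is +4, l→q is +5, e→k is +6 — the shift increases by 1 each position. Each letter shifts forward by (position + 3), i.e. 3, 4, 5, … — the shift grows by one for each successive letter.
For fully: f+3=i, u+4=y, l+5=q, l+6=r, y+7=f.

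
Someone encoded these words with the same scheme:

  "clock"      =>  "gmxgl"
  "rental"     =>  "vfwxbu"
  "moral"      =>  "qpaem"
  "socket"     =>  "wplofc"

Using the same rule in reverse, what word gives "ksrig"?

grief

Shifts by position in clock: pos 0: c→g (+4), pos 1: l→m (+1), pos 2: o→x (+9), pos 3: c→g (+4), pos 4: k→l (+1) — repeating every 3. It's a Vigenère-style cipher with numeric key [4,1,9]: position i shifts by key[i mod 3].
Decoding ksrig: k−4=g, s−1=r, r−9=i, i−4=e, g−1=f.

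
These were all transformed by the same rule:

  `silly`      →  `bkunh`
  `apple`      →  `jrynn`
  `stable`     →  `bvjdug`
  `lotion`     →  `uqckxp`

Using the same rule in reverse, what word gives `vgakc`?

Shifts by position in silly: pos 0: s→b (+9), pos 1: i→k (+2), pos 2: l→u (+9), pos 3: l→n (+2) — repeating every 2. A repeating key of period 2 is used — shifts +9, +2 over and over.
Undoing it on vgakc: v−9=m, g−2=e, a−9=r, k−2=i, c−9=t.

merit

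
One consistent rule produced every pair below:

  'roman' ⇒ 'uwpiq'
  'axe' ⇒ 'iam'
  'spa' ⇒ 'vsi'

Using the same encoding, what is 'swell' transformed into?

The shift depends on letter class: consonant r→u is +3, but vowel o→w is +8. Vowels shift forward by 8 and consonants shift forward by 3.
Applying it to swell: s(cons)+3=v, w(cons)+3=z, e(vowel)+8=m, l(cons)+3=o, l(cons)+3=o.

vzmoo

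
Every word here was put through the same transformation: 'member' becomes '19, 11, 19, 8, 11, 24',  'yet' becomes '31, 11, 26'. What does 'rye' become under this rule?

Letters become their 1-based position plus 6 (so a→7, b→8, …).
On rye: r=18→24, y=25→31, e=5→11.

24, 31, 11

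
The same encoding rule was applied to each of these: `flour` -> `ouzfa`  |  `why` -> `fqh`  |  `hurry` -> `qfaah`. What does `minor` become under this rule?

vtwza

The shift depends on letter class: consonant f→o is +9, but vowel o→z is +11. The rule splits by letter class: vowels +11, consonants +9.
Applying it to minor: m(cons)+9=v, i(vowel)+11=t, n(cons)+9=w, o(vowel)+11=z, r(cons)+9=a.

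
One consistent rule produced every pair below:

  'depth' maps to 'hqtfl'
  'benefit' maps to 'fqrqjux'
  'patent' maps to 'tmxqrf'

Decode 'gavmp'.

coral

Shifts by position in depth: pos 0: d→h (+4), pos 1: e→q (+12), pos 2: p→t (+4), pos 3: t→f (+12) — repeating every 2. It's a Vigenère-style cipher with numeric key [4,12]: position i shifts by key[i mod 2].
Reversing it on gavmp: g−4=c, a−12=o, v−4=r, m−12=a, p−4=l.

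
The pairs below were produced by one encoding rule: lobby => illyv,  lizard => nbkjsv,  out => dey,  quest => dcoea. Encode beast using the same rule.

dckol

The output letters match the input read backwards, each shifted +10: lobby reversed is ybbol. The word is reversed, then every letter is shifted forward by 10.
On beast: reverse → tsaeb; then shift: t+10=d, s+10=c, a+10=k, e+10=o, b+10=l.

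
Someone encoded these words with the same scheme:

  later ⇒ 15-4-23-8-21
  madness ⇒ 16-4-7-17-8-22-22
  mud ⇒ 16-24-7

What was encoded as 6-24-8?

cue

l is letter #12 and maps to 15: an offset of 3. The number is (letter's place in the alphabet, a=1) + 3.
Undoing it on 6-24-8: 6→(6−3)÷1=3=c, 24→(24−3)÷1=21=u, 8→(8−3)÷1=5=e.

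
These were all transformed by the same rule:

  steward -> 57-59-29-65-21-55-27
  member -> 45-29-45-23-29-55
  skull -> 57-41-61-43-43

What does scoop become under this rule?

57-25-49-49-51

s(#19)→57 and t(#20)→59: differences scale by 2, so n = 2·pos + 19. With a=1..z=26, the number is 2·pos + 19.
Applying it to scoop: s=19→57, c=3→25, o=15→49, o=15→49, p=16→51.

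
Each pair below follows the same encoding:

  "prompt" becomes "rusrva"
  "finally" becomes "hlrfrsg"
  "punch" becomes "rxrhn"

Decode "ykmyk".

In prompt: p→r is +2, r→u is +3, o→s is +4, m→r is +5 — the shift increases by 1 each position. Letter i (0-indexed) is shifted by i+2, so successive shifts are 2, 3, 4, ….
Reversing it on ykmyk: y−2=w, k−3=h, m−4=i, y−5=t, k−6=e.

white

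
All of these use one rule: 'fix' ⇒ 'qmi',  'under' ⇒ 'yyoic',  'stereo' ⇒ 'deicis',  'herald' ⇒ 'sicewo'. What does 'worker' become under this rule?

hscvic

The shift depends on letter class: consonant f→q is +11, but vowel i→m is +4. Vowels shift forward by 4 and consonants shift forward by 11.
Applying it to worker: w(cons)+11=h, o(vowel)+4=s, r(cons)+11=c, k(cons)+11=v, e(vowel)+4=i, r(cons)+11=c.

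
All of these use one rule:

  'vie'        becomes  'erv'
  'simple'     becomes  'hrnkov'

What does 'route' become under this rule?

Each pair mirrors across the alphabet (v↔e, i↔r, e↔v): positions sum to 25. Letters are reflected about the middle of the alphabet (position → 25−position): Atbash.
On route: r↔i, o↔l, u↔f, t↔g, e↔v.

ilfgv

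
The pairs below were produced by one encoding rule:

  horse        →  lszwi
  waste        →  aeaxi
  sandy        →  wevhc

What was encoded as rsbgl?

Shifts by position in horse: pos 0: h→l (+4), pos 1: o→s (+4), pos 2: r→z (+8), pos 3: s→w (+4), pos 4: e→i (+4) — repeating every 3. The shifts repeat in a cycle of length 3: positions 0,1,… shift by +4, +4, +8, then the pattern repeats.
Undoing it on rsbgl: r−4=n, s−4=o, b−8=t, g−4=c, l−4=h.

notch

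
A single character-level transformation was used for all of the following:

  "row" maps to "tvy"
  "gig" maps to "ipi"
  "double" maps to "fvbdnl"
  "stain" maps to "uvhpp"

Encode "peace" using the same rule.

The shift depends on letter class: consonant r→t is +2, but vowel o→v is +7. Vowels shift forward by 7 and consonants shift forward by 2.
On peace: p(cons)+2=r, e(vowel)+7=l, a(vowel)+7=h, c(cons)+2=e, e(vowel)+7=l.

rlhel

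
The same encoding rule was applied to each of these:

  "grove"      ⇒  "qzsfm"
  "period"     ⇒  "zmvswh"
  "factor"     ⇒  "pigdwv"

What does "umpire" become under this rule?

Shifts by position in grove: pos 0: g→q (+10), pos 1: r→z (+8), pos 2: o→s (+4), pos 3: v→f (+10), pos 4: e→m (+8) — repeating every 3. A repeating key of period 3 is used — shifts +10, +8, +4 over and over.
Applying it to umpire: u+10=e, m+8=u, p+4=t, i+10=s, r+8=z, e+4=i.

eutszi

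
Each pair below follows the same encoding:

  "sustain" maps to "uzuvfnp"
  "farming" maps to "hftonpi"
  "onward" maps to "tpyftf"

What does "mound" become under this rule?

The shift depends on letter class: consonant s→u is +2, but vowel u→z is +5. Two shifts are in play — +5 for a/e/i/o/u, +2 for every other letter.
Applying it to mound: m(cons)+2=o, o(vowel)+5=t, u(vowel)+5=z, n(cons)+2=p, d(cons)+2=f.

otzpf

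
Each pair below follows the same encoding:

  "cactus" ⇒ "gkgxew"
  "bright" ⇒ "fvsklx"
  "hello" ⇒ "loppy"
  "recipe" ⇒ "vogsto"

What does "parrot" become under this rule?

tkvvyx

The shift depends on letter class: consonant c→g is +4, but vowel a→k is +10. Vowels shift forward by 10 and consonants shift forward by 4.
For parrot: p(cons)+4=t, a(vowel)+10=k, r(cons)+4=v, r(cons)+4=v, o(vowel)+10=y, t(cons)+4=x.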